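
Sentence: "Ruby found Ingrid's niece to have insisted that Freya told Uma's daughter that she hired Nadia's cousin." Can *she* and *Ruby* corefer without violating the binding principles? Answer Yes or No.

*Ruby* is an R-expression; Principle C requires it to be free (not bound by any c-commanding expression).
— she: subject of the clause headed by 'hired'; the pronoun does not c-command the R-expression — coreference allowed.

Yes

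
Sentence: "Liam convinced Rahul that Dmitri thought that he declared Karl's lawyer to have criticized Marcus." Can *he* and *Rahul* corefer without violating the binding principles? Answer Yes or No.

*Rahul* is an R-expression; Principle C requires it to be free (not bound by any c-commanding expression).
— he: subject of the clause headed by 'declared'; the pronoun does not c-command the R-expression — coreference allowed.

Yes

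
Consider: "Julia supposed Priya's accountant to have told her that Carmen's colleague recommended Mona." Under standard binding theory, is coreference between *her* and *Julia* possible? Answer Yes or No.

Yes

*Julia* is an R-expression; Principle C requires it to be free (not bound by any c-commanding expression).
— her: object of the clause headed by 'told'; the pronoun does not c-command the R-expression — coreference allowed.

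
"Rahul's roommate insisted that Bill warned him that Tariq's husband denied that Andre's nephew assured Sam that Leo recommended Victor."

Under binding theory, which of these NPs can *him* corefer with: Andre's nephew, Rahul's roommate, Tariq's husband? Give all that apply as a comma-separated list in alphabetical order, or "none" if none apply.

Rahul's roommate

*him* is a pronoun; Principle B requires it to be free in its binding domain — the clause headed by 'warned'.
— Andre's nephew: subject of the clause headed by 'assured'; is c-commanded by the pronoun; coreference would bind this R-expression — blocked (Principle C).
— Rahul's roommate: subject of the matrix clause; c-commands the pronoun but lies outside its binding domain — allowed.
— Tariq's husband: subject of the clause headed by 'denied'; is c-commanded by the pronoun; coreference would bind this R-expression — blocked (Principle C).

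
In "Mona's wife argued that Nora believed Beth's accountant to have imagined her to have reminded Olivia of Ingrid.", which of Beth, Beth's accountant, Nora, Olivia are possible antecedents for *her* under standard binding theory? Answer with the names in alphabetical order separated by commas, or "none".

Beth, Nora

*her* is a pronoun; Principle B requires it to be free in its binding domain — the clause headed by 'imagined'.
— Beth: possessor inside the subject DP of the clause headed by 'imagined'; does not c-command the pronoun — Principle B does not apply; allowed.
— Beth's accountant: subject of the clause headed by 'imagined'; c-commands the pronoun within its binding domain — blocked (Principle B).
— Nora: subject of the clause headed by 'believed'; c-commands the pronoun but lies outside its binding domain — allowed.
— Olivia: object of the clause headed by 'reminded'; is c-commanded by the pronoun; coreference would bind this R-expression — blocked (Principle C).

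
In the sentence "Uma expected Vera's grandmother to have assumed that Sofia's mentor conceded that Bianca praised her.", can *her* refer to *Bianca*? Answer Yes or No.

*her* is a pronoun; Principle B requires it to be free in its binding domain — the clause headed by 'praised'.
— Bianca: subject of the clause headed by 'praised'; c-commands the pronoun within its binding domain — blocked (Principle B).

No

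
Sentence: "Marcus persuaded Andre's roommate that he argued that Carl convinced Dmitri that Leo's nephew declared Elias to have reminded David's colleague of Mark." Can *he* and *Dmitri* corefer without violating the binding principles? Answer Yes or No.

*Dmitri* is an R-expression; Principle C requires it to be free (not bound by any c-commanding expression).
— he: subject of the clause headed by 'argued'; the pronoun c-commands the R-expression — coreference blocked (Principle C).

No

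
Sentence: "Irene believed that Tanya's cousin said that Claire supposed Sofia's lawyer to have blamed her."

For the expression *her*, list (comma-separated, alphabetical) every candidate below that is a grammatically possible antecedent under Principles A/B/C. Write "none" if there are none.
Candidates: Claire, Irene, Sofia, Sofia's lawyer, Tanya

*her* is a pronoun; Principle B requires it to be free in its binding domain — the clause headed by 'blamed'.
— Claire: subject of the clause headed by 'supposed'; c-commands the pronoun but lies outside its binding domain — allowed.
— Irene: subject of the matrix clause; c-commands the pronoun but lies outside its binding domain — allowed.
— Sofia: possessor inside the subject DP of the clause headed by 'blamed'; does not c-command the pronoun — Principle B does not apply; allowed.
— Sofia's lawyer: subject of the clause headed by 'blamed'; c-commands the pronoun within its binding domain — blocked (Principle B).
— Tanya: possessor inside the subject DP of the clause headed by 'said'; does not c-command the pronoun — Principle B does not apply; allowed.

Claire, Irene, Sofia, Tanya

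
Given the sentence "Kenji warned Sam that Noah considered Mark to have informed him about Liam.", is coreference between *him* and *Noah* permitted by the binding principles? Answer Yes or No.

Yes

*him* is a pronoun; Principle B requires it to be free in its binding domain — the clause headed by 'informed'.
— Noah: subject of the clause headed by 'considered'; c-commands the pronoun but lies outside its binding domain — allowed.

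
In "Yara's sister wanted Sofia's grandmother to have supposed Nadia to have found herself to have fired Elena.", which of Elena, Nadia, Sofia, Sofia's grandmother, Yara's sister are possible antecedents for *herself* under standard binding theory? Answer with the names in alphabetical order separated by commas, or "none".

Nadia

*herself* is a reflexive; Principle A requires it to be bound within its binding domain — the clause headed by 'found'.
— Elena: object of the clause headed by 'fired'; does not c-command the reflexive — cannot bind it (Principle A).
— Nadia: subject of the clause headed by 'found'; c-commands the reflexive within its binding domain — allowed (Principle A).
— Sofia: possessor inside the subject DP of the clause headed by 'supposed'; does not c-command the reflexive — cannot bind it (Principle A).
— Sofia's grandmother: subject of the clause headed by 'supposed'; c-commands the reflexive but lies outside its binding domain — cannot bind it (Principle A).
— Yara's sister: subject of the matrix clause; c-commands the reflexive but lies outside its binding domain — cannot bind it (Principle A).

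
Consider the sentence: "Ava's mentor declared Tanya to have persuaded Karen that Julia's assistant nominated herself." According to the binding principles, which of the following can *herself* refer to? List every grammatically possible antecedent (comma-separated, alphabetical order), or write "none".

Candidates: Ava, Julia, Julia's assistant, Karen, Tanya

*herself* is a reflexive; Principle A requires it to be bound within its binding domain — the clause headed by 'nominated'.
— Ava: possessor inside the subject DP of the matrix clause; does not c-command the reflexive — cannot bind it (Principle A).
— Julia: possessor inside the subject DP of the clause headed by 'nominated'; does not c-command the reflexive — cannot bind it (Principle A).
— Julia's assistant: subject of the clause headed by 'nominated'; c-commands the reflexive within its binding domain — allowed (Principle A).
— Karen: object of the clause headed by 'persuaded'; c-commands the reflexive but lies outside its binding domain — cannot bind it (Principle A).
— Tanya: subject of the clause headed by 'persuaded'; c-commands the reflexive but lies outside its binding domain — cannot bind it (Principle A).

Julia's assistant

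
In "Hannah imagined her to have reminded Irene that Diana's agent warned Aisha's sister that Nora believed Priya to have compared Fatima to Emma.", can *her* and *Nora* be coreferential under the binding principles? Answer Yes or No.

*Nora* is an R-expression; Principle C requires it to be free (not bound by any c-commanding expression).
— her: subject of the clause headed by 'reminded'; the pronoun c-commands the R-expression — coreference blocked (Principle C).

No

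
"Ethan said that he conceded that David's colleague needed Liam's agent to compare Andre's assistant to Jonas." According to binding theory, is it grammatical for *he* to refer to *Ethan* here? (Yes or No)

Yes

*Ethan* is an R-expression; Principle C requires it to be free (not bound by any c-commanding expression).
— he: subject of the clause headed by 'conceded'; the pronoun does not c-command the R-expression — coreference allowed.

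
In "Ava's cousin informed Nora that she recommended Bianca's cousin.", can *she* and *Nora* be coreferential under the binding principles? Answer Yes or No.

Yes

*Nora* is an R-expression; Principle C requires it to be free (not bound by any c-commanding expression).
— she: subject of the clause headed by 'recommended'; the pronoun does not c-command the R-expression — coreference allowed.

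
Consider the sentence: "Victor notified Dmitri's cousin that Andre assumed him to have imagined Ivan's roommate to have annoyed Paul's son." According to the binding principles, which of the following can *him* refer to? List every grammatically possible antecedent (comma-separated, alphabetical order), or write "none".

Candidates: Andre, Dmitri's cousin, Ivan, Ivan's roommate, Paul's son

Dmitri's cousin

*him* is a pronoun; Principle B requires it to be free in its binding domain — the clause headed by 'assumed'.
— Andre: subject of the clause headed by 'assumed'; c-commands the pronoun within its binding domain — blocked (Principle B).
— Dmitri's cousin: object of the matrix clause; c-commands the pronoun but lies outside its binding domain — allowed.
— Ivan: possessor inside the subject DP of the clause headed by 'annoyed'; is c-commanded by the pronoun; coreference would bind this R-expression — blocked (Principle C).
— Ivan's roommate: subject of the clause headed by 'annoyed'; is c-commanded by the pronoun; coreference would bind this R-expression — blocked (Principle C).
— Paul's son: object of the clause headed by 'annoyed'; is c-commanded by the pronoun; coreference would bind this R-expression — blocked (Principle C).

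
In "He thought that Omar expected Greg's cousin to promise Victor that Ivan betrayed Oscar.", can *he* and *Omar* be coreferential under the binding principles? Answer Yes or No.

No

*Omar* is an R-expression; Principle C requires it to be free (not bound by any c-commanding expression).
— he: subject of the matrix clause; the pronoun c-commands the R-expression — coreference blocked (Principle C).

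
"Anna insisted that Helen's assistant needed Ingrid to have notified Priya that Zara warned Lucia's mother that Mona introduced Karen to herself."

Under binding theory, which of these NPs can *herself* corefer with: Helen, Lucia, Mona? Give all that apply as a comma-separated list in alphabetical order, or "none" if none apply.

*herself* is a reflexive; Principle A requires it to be bound within its binding domain — the clause headed by 'introduced'.
— Helen: possessor inside the subject DP of the clause headed by 'needed'; does not c-command the reflexive — cannot bind it (Principle A).
— Lucia: possessor inside the object DP of the clause headed by 'warned'; does not c-command the reflexive — cannot bind it (Principle A).
— Mona: subject of the clause headed by 'introduced'; c-commands the reflexive within its binding domain — allowed (Principle A).

Mona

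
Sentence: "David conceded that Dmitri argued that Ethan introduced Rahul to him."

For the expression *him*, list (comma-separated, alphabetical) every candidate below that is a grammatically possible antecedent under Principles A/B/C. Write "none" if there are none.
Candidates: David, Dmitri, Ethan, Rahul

*him* is a pronoun; Principle B requires it to be free in its binding domain — the clause headed by 'introduced'.
— David: subject of the matrix clause; c-commands the pronoun but lies outside its binding domain — allowed.
— Dmitri: subject of the clause headed by 'argued'; c-commands the pronoun but lies outside its binding domain — allowed.
— Ethan: subject of the clause headed by 'introduced'; c-commands the pronoun within its binding domain — blocked (Principle B).
— Rahul: object of the clause headed by 'introduced'; c-commands the pronoun within its binding domain — blocked (Principle B).

David, Dmitri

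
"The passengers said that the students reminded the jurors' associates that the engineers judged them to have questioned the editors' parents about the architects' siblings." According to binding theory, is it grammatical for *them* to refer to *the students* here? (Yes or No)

*the students* is an R-expression; Principle C requires it to be free (not bound by any c-commanding expression).
— them: subject of the clause headed by 'questioned'; the pronoun does not c-command the R-expression — coreference allowed.

Yes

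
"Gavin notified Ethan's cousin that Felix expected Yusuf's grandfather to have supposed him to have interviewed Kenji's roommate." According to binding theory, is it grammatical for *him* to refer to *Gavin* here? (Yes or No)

*Gavin* is an R-expression; Principle C requires it to be free (not bound by any c-commanding expression).
— him: subject of the clause headed by 'interviewed'; the pronoun does not c-command the R-expression — coreference allowed.

Yes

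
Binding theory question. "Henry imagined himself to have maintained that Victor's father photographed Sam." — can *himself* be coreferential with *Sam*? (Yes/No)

No

*himself* is a reflexive; Principle A requires it to be bound within its binding domain — the matrix clause.
— Sam: object of the clause headed by 'photographed'; does not c-command the reflexive — cannot bind it (Principle A).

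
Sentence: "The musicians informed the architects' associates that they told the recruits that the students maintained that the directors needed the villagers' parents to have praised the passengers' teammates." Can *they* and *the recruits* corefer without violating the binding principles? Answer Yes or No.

*the recruits* is an R-expression; Principle C requires it to be free (not bound by any c-commanding expression).
— they: subject of the clause headed by 'told'; the pronoun c-commands the R-expression — coreference blocked (Principle C).

No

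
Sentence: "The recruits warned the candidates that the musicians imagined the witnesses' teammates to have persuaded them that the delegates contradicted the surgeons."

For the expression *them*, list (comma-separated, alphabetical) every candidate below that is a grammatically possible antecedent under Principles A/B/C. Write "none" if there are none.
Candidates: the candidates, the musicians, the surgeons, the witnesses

the candidates, the musicians, the witnesses

*them* is a pronoun; Principle B requires it to be free in its binding domain — the clause headed by 'persuaded'.
— the candidates: object of the matrix clause; c-commands the pronoun but lies outside its binding domain — allowed.
— the musicians: subject of the clause headed by 'imagined'; c-commands the pronoun but lies outside its binding domain — allowed.
— the surgeons: object of the clause headed by 'contradicted'; is c-commanded by the pronoun; coreference would bind this R-expression — blocked (Principle C).
— the witnesses: possessor inside the subject DP of the clause headed by 'persuaded'; does not c-command the pronoun — Principle B does not apply; allowed.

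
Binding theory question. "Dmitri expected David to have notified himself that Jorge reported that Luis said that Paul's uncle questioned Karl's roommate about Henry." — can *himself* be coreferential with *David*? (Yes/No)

*himself* is a reflexive; Principle A requires it to be bound within its binding domain — the clause headed by 'notified'.
— David: subject of the clause headed by 'notified'; c-commands the reflexive within its binding domain — allowed (Principle A).

Yes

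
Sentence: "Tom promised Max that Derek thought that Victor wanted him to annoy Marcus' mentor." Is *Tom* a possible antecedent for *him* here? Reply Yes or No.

*him* is a pronoun; Principle B requires it to be free in its binding domain — the clause headed by 'wanted'.
— Tom: subject of the matrix clause; c-commands the pronoun but lies outside its binding domain — allowed.

Yes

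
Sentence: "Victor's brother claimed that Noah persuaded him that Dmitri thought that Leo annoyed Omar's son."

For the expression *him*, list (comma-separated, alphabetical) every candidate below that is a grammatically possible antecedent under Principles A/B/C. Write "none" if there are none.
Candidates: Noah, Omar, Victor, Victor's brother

*him* is a pronoun; Principle B requires it to be free in its binding domain — the clause headed by 'persuaded'.
— Noah: subject of the clause headed by 'persuaded'; c-commands the pronoun within its binding domain — blocked (Principle B).
— Omar: possessor inside the object DP of the clause headed by 'annoyed'; is c-commanded by the pronoun; coreference would bind this R-expression — blocked (Principle C).
— Victor: possessor inside the subject DP of the matrix clause; does not c-command the pronoun — Principle B does not apply; allowed.
— Victor's brother: subject of the matrix clause; c-commands the pronoun but lies outside its binding domain — allowed.

Victor, Victor's brother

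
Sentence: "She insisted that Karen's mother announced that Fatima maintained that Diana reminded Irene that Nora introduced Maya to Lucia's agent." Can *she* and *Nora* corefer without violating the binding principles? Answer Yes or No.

*Nora* is an R-expression; Principle C requires it to be free (not bound by any c-commanding expression).
— she: subject of the matrix clause; the pronoun c-commands the R-expression — coreference blocked (Principle C).

No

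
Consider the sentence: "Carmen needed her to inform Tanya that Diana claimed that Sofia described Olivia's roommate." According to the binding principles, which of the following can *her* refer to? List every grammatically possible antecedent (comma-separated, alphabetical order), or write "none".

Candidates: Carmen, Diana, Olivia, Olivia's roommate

*her* is a pronoun; Principle B requires it to be free in its binding domain — the matrix clause.
— Carmen: subject of the matrix clause; c-commands the pronoun within its binding domain — blocked (Principle B).
— Diana: subject of the clause headed by 'claimed'; is c-commanded by the pronoun; coreference would bind this R-expression — blocked (Principle C).
— Olivia: possessor inside the object DP of the clause headed by 'described'; is c-commanded by the pronoun; coreference would bind this R-expression — blocked (Principle C).
— Olivia's roommate: object of the clause headed by 'described'; is c-commanded by the pronoun; coreference would bind this R-expression — blocked (Principle C).

none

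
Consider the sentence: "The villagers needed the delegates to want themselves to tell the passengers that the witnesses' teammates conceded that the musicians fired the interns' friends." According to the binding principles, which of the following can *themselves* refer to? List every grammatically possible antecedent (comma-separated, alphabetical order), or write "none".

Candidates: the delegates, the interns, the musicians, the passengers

*themselves* is a reflexive; Principle A requires it to be bound within its binding domain — the clause headed by 'want'.
— the delegates: subject of the clause headed by 'want'; c-commands the reflexive within its binding domain — allowed (Principle A).
— the interns: possessor inside the object DP of the clause headed by 'fired'; does not c-command the reflexive — cannot bind it (Principle A).
— the musicians: subject of the clause headed by 'fired'; does not c-command the reflexive — cannot bind it (Principle A).
— the passengers: object of the clause headed by 'tell'; does not c-command the reflexive — cannot bind it (Principle A).

the delegates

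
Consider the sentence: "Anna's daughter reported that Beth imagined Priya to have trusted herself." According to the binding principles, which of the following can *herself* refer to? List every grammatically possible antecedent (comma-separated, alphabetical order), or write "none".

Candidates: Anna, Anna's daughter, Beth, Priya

*herself* is a reflexive; Principle A requires it to be bound within its binding domain — the clause headed by 'trusted'.
— Anna: possessor inside the subject DP of the matrix clause; does not c-command the reflexive — cannot bind it (Principle A).
— Anna's daughter: subject of the matrix clause; c-commands the reflexive but lies outside its binding domain — cannot bind it (Principle A).
— Beth: subject of the clause headed by 'imagined'; c-commands the reflexive but lies outside its binding domain — cannot bind it (Principle A).
— Priya: subject of the clause headed by 'trusted'; c-commands the reflexive within its binding domain — allowed (Principle A).

Priya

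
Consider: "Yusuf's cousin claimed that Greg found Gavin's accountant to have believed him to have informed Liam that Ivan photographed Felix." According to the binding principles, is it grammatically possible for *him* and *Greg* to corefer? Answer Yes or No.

*him* is a pronoun; Principle B requires it to be free in its binding domain — the clause headed by 'believed'.
— Greg: subject of the clause headed by 'found'; c-commands the pronoun but lies outside its binding domain — allowed.

Yes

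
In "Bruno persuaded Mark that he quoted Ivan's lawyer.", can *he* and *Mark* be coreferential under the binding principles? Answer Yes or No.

*Mark* is an R-expression; Principle C requires it to be free (not bound by any c-commanding expression).
— he: subject of the clause headed by 'quoted'; the pronoun does not c-command the R-expression — coreference allowed.

Yes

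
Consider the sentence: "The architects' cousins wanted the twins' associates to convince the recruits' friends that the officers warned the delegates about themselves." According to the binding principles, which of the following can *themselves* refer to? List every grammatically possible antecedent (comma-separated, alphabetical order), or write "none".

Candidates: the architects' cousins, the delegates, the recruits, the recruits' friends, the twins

*themselves* is a reflexive; Principle A requires it to be bound within its binding domain — the clause headed by 'warned'.
— the architects' cousins: subject of the matrix clause; c-commands the reflexive but lies outside its binding domain — cannot bind it (Principle A).
— the delegates: object of the clause headed by 'warned'; c-commands the reflexive within its binding domain — allowed (Principle A).
— the recruits: possessor inside the object DP of the clause headed by 'convince'; does not c-command the reflexive — cannot bind it (Principle A).
— the recruits' friends: object of the clause headed by 'convince'; c-commands the reflexive but lies outside its binding domain — cannot bind it (Principle A).
— the twins: possessor inside the subject DP of the clause headed by 'convince'; does not c-command the reflexive — cannot bind it (Principle A).

the delegates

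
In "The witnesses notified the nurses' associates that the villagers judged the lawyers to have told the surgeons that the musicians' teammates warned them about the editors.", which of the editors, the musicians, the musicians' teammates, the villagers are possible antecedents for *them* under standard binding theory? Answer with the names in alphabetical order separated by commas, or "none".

the musicians, the villagers

*them* is a pronoun; Principle B requires it to be free in its binding domain — the clause headed by 'warned'.
— the editors: second object of the clause headed by 'warned'; is c-commanded by the pronoun; coreference would bind this R-expression — blocked (Principle C).
— the musicians: possessor inside the subject DP of the clause headed by 'warned'; does not c-command the pronoun — Principle B does not apply; allowed.
— the musicians' teammates: subject of the clause headed by 'warned'; c-commands the pronoun within its binding domain — blocked (Principle B).
— the villagers: subject of the clause headed by 'judged'; c-commands the pronoun but lies outside its binding domain — allowed.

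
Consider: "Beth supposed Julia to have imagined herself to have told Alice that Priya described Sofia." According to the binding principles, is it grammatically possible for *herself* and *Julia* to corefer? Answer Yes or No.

*herself* is a reflexive; Principle A requires it to be bound within its binding domain — the clause headed by 'imagined'.
— Julia: subject of the clause headed by 'imagined'; c-commands the reflexive within its binding domain — allowed (Principle A).

Yes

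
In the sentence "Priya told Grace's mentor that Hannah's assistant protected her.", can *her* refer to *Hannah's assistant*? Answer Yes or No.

*her* is a pronoun; Principle B requires it to be free in its binding domain — the clause headed by 'protected'.
— Hannah's assistant: subject of the clause headed by 'protected'; c-commands the pronoun within its binding domain — blocked (Principle B).

No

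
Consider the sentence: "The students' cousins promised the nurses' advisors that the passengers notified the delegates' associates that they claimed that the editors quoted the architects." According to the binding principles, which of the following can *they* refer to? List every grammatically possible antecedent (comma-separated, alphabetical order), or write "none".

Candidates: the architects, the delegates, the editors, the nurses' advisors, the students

the delegates, the nurses' advisors, the students

*they* is a pronoun; Principle B requires it to be free in its binding domain — the clause headed by 'claimed'.
— the architects: object of the clause headed by 'quoted'; is c-commanded by the pronoun; coreference would bind this R-expression — blocked (Principle C).
— the delegates: possessor inside the object DP of the clause headed by 'notified'; does not c-command the pronoun — Principle B does not apply; allowed.
— the editors: subject of the clause headed by 'quoted'; is c-commanded by the pronoun; coreference would bind this R-expression — blocked (Principle C).
— the nurses' advisors: object of the matrix clause; c-commands the pronoun but lies outside its binding domain — allowed.
— the students: possessor inside the subject DP of the matrix clause; does not c-command the pronoun — Principle B does not apply; allowed.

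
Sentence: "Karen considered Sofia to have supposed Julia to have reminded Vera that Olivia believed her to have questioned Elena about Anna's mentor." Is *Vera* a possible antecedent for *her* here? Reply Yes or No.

Yes

*her* is a pronoun; Principle B requires it to be free in its binding domain — the clause headed by 'believed'.
— Vera: object of the clause headed by 'reminded'; c-commands the pronoun but lies outside its binding domain — allowed.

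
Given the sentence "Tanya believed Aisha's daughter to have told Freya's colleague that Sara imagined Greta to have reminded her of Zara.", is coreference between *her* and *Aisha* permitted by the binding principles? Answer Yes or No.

*her* is a pronoun; Principle B requires it to be free in its binding domain — the clause headed by 'reminded'.
— Aisha: possessor inside the subject DP of the clause headed by 'told'; does not c-command the pronoun — Principle B does not apply; allowed.

Yes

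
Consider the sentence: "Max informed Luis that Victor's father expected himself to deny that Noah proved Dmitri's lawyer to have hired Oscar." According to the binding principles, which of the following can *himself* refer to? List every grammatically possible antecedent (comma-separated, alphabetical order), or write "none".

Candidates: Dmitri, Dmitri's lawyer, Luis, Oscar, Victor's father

*himself* is a reflexive; Principle A requires it to be bound within its binding domain — the clause headed by 'expected'.
— Dmitri: possessor inside the subject DP of the clause headed by 'hired'; does not c-command the reflexive — cannot bind it (Principle A).
— Dmitri's lawyer: subject of the clause headed by 'hired'; does not c-command the reflexive — cannot bind it (Principle A).
— Luis: object of the matrix clause; c-commands the reflexive but lies outside its binding domain — cannot bind it (Principle A).
— Oscar: object of the clause headed by 'hired'; does not c-command the reflexive — cannot bind it (Principle A).
— Victor's father: subject of the clause headed by 'expected'; c-commands the reflexive within its binding domain — allowed (Principle A).

Victor's father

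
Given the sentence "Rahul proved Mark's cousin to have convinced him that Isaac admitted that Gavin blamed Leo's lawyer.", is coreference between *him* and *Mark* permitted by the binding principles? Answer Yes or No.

Yes

*him* is a pronoun; Principle B requires it to be free in its binding domain — the clause headed by 'convinced'.
— Mark: possessor inside the subject DP of the clause headed by 'convinced'; does not c-command the pronoun — Principle B does not apply; allowed.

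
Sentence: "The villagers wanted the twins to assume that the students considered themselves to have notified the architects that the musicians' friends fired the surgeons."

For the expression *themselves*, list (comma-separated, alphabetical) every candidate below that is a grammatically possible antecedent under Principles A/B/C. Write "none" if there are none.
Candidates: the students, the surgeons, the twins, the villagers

*themselves* is a reflexive; Principle A requires it to be bound within its binding domain — the clause headed by 'considered'.
— the students: subject of the clause headed by 'considered'; c-commands the reflexive within its binding domain — allowed (Principle A).
— the surgeons: object of the clause headed by 'fired'; does not c-command the reflexive — cannot bind it (Principle A).
— the twins: subject of the clause headed by 'assume'; c-commands the reflexive but lies outside its binding domain — cannot bind it (Principle A).
— the villagers: subject of the matrix clause; c-commands the reflexive but lies outside its binding domain — cannot bind it (Principle A).

the students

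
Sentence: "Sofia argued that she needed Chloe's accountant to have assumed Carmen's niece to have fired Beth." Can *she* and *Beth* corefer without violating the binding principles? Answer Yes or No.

*Beth* is an R-expression; Principle C requires it to be free (not bound by any c-commanding expression).
— she: subject of the clause headed by 'needed'; the pronoun c-commands the R-expression — coreference blocked (Principle C).

No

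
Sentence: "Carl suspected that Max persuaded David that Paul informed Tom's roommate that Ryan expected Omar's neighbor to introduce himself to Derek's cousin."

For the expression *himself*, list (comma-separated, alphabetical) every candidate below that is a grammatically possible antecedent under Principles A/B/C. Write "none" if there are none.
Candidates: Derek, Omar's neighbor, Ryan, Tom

*himself* is a reflexive; Principle A requires it to be bound within its binding domain — the clause headed by 'introduce'.
— Derek: possessor inside the second object DP of the clause headed by 'introduce'; does not c-command the reflexive — cannot bind it (Principle A).
— Omar's neighbor: subject of the clause headed by 'introduce'; c-commands the reflexive within its binding domain — allowed (Principle A).
— Ryan: subject of the clause headed by 'expected'; c-commands the reflexive but lies outside its binding domain — cannot bind it (Principle A).
— Tom: possessor inside the object DP of the clause headed by 'informed'; does not c-command the reflexive — cannot bind it (Principle A).

Omar's neighbor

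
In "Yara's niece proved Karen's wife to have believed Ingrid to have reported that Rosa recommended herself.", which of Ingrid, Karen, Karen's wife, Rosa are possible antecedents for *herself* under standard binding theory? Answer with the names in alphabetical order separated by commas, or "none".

*herself* is a reflexive; Principle A requires it to be bound within its binding domain — the clause headed by 'recommended'.
— Ingrid: subject of the clause headed by 'reported'; c-commands the reflexive but lies outside its binding domain — cannot bind it (Principle A).
— Karen: possessor inside the subject DP of the clause headed by 'believed'; does not c-command the reflexive — cannot bind it (Principle A).
— Karen's wife: subject of the clause headed by 'believed'; c-commands the reflexive but lies outside its binding domain — cannot bind it (Principle A).
— Rosa: subject of the clause headed by 'recommended'; c-commands the reflexive within its binding domain — allowed (Principle A).

Rosa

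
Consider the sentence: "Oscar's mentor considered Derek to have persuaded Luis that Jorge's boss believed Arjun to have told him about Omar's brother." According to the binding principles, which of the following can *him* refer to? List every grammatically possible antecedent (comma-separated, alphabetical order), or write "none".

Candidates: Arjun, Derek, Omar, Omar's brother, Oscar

Derek, Oscar

*him* is a pronoun; Principle B requires it to be free in its binding domain — the clause headed by 'told'.
— Arjun: subject of the clause headed by 'told'; c-commands the pronoun within its binding domain — blocked (Principle B).
— Derek: subject of the clause headed by 'persuaded'; c-commands the pronoun but lies outside its binding domain — allowed.
— Omar: possessor inside the second object DP of the clause headed by 'told'; is c-commanded by the pronoun; coreference would bind this R-expression — blocked (Principle C).
— Omar's brother: second object of the clause headed by 'told'; is c-commanded by the pronoun; coreference would bind this R-expression — blocked (Principle C).
— Oscar: possessor inside the subject DP of the matrix clause; does not c-command the pronoun — Principle B does not apply; allowed.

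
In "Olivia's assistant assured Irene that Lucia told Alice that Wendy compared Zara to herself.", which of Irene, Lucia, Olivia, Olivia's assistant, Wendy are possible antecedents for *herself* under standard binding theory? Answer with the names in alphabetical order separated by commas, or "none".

*herself* is a reflexive; Principle A requires it to be bound within its binding domain — the clause headed by 'compared'.
— Irene: object of the matrix clause; c-commands the reflexive but lies outside its binding domain — cannot bind it (Principle A).
— Lucia: subject of the clause headed by 'told'; c-commands the reflexive but lies outside its binding domain — cannot bind it (Principle A).
— Olivia: possessor inside the subject DP of the matrix clause; does not c-command the reflexive — cannot bind it (Principle A).
— Olivia's assistant: subject of the matrix clause; c-commands the reflexive but lies outside its binding domain — cannot bind it (Principle A).
— Wendy: subject of the clause headed by 'compared'; c-commands the reflexive within its binding domain — allowed (Principle A).

Wendy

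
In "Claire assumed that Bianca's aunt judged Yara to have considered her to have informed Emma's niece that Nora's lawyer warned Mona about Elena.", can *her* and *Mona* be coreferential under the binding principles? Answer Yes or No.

*Mona* is an R-expression; Principle C requires it to be free (not bound by any c-commanding expression).
— her: subject of the clause headed by 'informed'; the pronoun c-commands the R-expression — coreference blocked (Principle C).

No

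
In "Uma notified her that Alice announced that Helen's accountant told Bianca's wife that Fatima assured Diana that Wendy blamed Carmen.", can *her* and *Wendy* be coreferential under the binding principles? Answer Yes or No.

*Wendy* is an R-expression; Principle C requires it to be free (not bound by any c-commanding expression).
— her: object of the matrix clause; the pronoun c-commands the R-expression — coreference blocked (Principle C).

No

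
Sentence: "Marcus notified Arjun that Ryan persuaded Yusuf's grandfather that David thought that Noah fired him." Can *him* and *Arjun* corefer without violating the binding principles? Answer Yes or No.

*Arjun* is an R-expression; Principle C requires it to be free (not bound by any c-commanding expression).
— him: object of the clause headed by 'fired'; the pronoun does not c-command the R-expression — coreference allowed.

Yes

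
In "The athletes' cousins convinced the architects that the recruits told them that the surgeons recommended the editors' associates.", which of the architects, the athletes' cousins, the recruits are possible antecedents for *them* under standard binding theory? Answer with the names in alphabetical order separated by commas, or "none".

the architects, the athletes' cousins

*them* is a pronoun; Principle B requires it to be free in its binding domain — the clause headed by 'told'.
— the architects: object of the matrix clause; c-commands the pronoun but lies outside its binding domain — allowed.
— the athletes' cousins: subject of the matrix clause; c-commands the pronoun but lies outside its binding domain — allowed.
— the recruits: subject of the clause headed by 'told'; c-commands the pronoun within its binding domain — blocked (Principle B).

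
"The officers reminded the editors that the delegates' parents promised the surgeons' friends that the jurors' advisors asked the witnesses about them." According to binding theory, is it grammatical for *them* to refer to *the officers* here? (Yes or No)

*the officers* is an R-expression; Principle C requires it to be free (not bound by any c-commanding expression).
— them: second object of the clause headed by 'asked'; the pronoun does not c-command the R-expression — coreference allowed.

Yes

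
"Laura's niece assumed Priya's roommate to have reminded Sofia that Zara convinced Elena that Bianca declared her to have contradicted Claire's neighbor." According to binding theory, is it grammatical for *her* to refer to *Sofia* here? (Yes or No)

Yes

*Sofia* is an R-expression; Principle C requires it to be free (not bound by any c-commanding expression).
— her: subject of the clause headed by 'contradicted'; the pronoun does not c-command the R-expression — coreference allowed.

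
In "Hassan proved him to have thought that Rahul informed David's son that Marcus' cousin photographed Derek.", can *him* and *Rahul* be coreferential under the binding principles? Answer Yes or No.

*Rahul* is an R-expression; Principle C requires it to be free (not bound by any c-commanding expression).
— him: subject of the clause headed by 'thought'; the pronoun c-commands the R-expression — coreference blocked (Principle C).

No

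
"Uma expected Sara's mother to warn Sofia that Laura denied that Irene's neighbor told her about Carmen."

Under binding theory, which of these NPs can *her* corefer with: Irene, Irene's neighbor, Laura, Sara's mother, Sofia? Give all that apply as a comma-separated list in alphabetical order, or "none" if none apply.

*her* is a pronoun; Principle B requires it to be free in its binding domain — the clause headed by 'told'.
— Irene: possessor inside the subject DP of the clause headed by 'told'; does not c-command the pronoun — Principle B does not apply; allowed.
— Irene's neighbor: subject of the clause headed by 'told'; c-commands the pronoun within its binding domain — blocked (Principle B).
— Laura: subject of the clause headed by 'denied'; c-commands the pronoun but lies outside its binding domain — allowed.
— Sara's mother: subject of the clause headed by 'warn'; c-commands the pronoun but lies outside its binding domain — allowed.
— Sofia: object of the clause headed by 'warn'; c-commands the pronoun but lies outside its binding domain — allowed.

Irene, Laura, Sara's mother, Sofia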